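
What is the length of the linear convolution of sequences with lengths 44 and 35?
Linear/full convolution length: m + n - 1 = 44 + 35 - 1 = 78

78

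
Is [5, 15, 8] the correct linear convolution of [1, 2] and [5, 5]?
Recompute linear convolution of [1, 2] and [5, 5]: y[0] = 1×5 = 5; y[1] = 1×5 + 2×5 = 15; y[2] = 2×5 = 10 → [5, 15, 10]. Compare to given [5, 15, 8]: they differ at index 2: given 8, correct 10, so answer: No

No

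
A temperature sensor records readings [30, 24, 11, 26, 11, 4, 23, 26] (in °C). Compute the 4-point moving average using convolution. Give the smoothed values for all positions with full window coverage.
4-point moving average kernel = [1, 1, 1, 1]. Apply in 'valid' mode (full window coverage): avg[0] = (30 + 24 + 11 + 26) / 4 = 22.75; avg[1] = (24 + 11 + 26 + 11) / 4 = 18.0; avg[2] = (11 + 26 + 11 + 4) / 4 = 13.0; avg[3] = (26 + 11 + 4 + 23) / 4 = 16.0; avg[4] = (11 + 4 + 23 + 26) / 4 = 16.0. Smoothed values: [22.75, 18.0, 13.0, 16.0, 16.0]

[22.75, 18.0, 13.0, 16.0, 16.0]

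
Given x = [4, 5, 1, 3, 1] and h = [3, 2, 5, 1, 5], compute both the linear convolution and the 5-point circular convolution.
Linear: y_lin[0] = 4×3 = 12; y_lin[1] = 4×2 + 5×3 = 23; y_lin[2] = 4×5 + 5×2 + 1×3 = 33; y_lin[3] = 4×1 + 5×5 + 1×2 + 3×3 = 40; y_lin[4] = 4×5 + 5×1 + 1×5 + 3×2 + 1×3 = 39; y_lin[5] = 5×5 + 1×1 + 3×5 + 1×2 = 43; y_lin[6] = 1×5 + 3×1 + 1×5 = 13; y_lin[7] = 3×5 + 1×1 = 16; y_lin[8] = 1×5 = 5 → [12, 23, 33, 40, 39, 43, 13, 16, 5]. Circular (length 5): y[0] = 4×3 + 5×5 + 1×1 + 3×5 + 1×2 = 55; y[1] = 4×2 + 5×3 + 1×5 + 3×1 + 1×5 = 36; y[2] = 4×5 + 5×2 + 1×3 + 3×5 + 1×1 = 49; y[3] = 4×1 + 5×5 + 1×2 + 3×3 + 1×5 = 45; y[4] = 4×5 + 5×1 + 1×5 + 3×2 + 1×3 = 39 → [55, 36, 49, 45, 39]

Linear: [12, 23, 33, 40, 39, 43, 13, 16, 5], Circular: [55, 36, 49, 45, 39]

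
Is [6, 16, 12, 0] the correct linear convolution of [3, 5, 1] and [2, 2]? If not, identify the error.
Recompute linear convolution of [3, 5, 1] and [2, 2]: y[0] = 3×2 = 6; y[1] = 3×2 + 5×2 = 16; y[2] = 5×2 + 1×2 = 12; y[3] = 1×2 = 2 → [6, 16, 12, 2]. Compare to given [6, 16, 12, 0]: they differ at index 3: given 0, correct 2, so answer: No

No. Error at index 3: given 0, correct 2.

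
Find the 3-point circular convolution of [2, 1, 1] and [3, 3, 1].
Use y[k] = Σ_j s[j]·t[(k-j) mod 3]. y[0] = 2×3 + 1×1 + 1×3 = 10; y[1] = 2×3 + 1×3 + 1×1 = 10; y[2] = 2×1 + 1×3 + 1×3 = 8. Result: [10, 10, 8]

[10, 10, 8]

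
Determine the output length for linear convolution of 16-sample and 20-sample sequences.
Linear/full convolution length: m + n - 1 = 16 + 20 - 1 = 35

35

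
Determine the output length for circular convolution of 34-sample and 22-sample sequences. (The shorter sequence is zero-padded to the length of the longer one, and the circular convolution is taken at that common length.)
Circular convolution (zero-padding the shorter input) has length max(m, n) = max(34, 22) = 34

34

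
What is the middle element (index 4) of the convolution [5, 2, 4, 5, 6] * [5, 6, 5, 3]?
Use y[k] = Σ_i a[i]·b[k-i] at k=4. y[4] = 2×3 + 4×5 + 5×6 + 6×5 = 86

86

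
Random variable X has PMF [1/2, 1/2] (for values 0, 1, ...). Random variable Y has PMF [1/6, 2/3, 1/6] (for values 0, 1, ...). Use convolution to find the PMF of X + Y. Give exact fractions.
P(X+Y=k) = Σ_i P(X=i)·P(Y=k-i) — a convolution of [1/2, 1/2] and [1/6, 2/3, 1/6]. P(X+Y=0) = (1/2)×(1/6) = 1/12; P(X+Y=1) = (1/2)×(2/3) + (1/2)×(1/6) = 1/3 + 1/12 = 5/12; P(X+Y=2) = (1/2)×(1/6) + (1/2)×(2/3) = 1/12 + 1/3 = 5/12; P(X+Y=3) = (1/2)×(1/6) = 1/12. PMF: [1/12, 5/12, 5/12, 1/12] (sums to 1 ✓)

[1/12, 5/12, 5/12, 1/12]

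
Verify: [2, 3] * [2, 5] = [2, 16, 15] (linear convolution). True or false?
Recompute linear convolution of [2, 3] and [2, 5]: y[0] = 2×2 = 4; y[1] = 2×5 + 3×2 = 16; y[2] = 3×5 = 15 → [4, 16, 15]. Compare to given [2, 16, 15]: they differ at index 0: given 2, correct 4, so answer: No

No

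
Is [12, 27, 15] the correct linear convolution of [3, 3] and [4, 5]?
Recompute linear convolution of [3, 3] and [4, 5]: y[0] = 3×4 = 12; y[1] = 3×5 + 3×4 = 27; y[2] = 3×5 = 15 → [12, 27, 15]. Given [12, 27, 15] matches, so answer: Yes

Yes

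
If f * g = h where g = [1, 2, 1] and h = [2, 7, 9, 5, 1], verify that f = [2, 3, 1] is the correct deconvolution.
Forward-compute [2, 3, 1] * [1, 2, 1]: h[0] = 2×1 = 2; h[1] = 2×2 + 3×1 = 7; h[2] = 2×1 + 3×2 + 1×1 = 9; h[3] = 3×1 + 1×2 = 5; h[4] = 1×1 = 1 → [2, 7, 9, 5, 1]. Matches given h = [2, 7, 9, 5, 1], so verified.

Verified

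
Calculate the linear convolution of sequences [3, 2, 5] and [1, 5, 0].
y[0] = 3×1 = 3; y[1] = 3×5 + 2×1 = 17; y[2] = 3×0 + 2×5 + 5×1 = 15; y[3] = 2×0 + 5×5 = 25; y[4] = 5×0 = 0

[3, 17, 15, 25, 0]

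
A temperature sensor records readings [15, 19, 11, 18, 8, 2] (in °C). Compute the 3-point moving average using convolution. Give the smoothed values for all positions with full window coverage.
3-point moving average kernel = [1, 1, 1]. Apply in 'valid' mode (full window coverage): avg[0] = (15 + 19 + 11) / 3 = 15.0; avg[1] = (19 + 11 + 18) / 3 = 16.0; avg[2] = (11 + 18 + 8) / 3 = 12.33; avg[3] = (18 + 8 + 2) / 3 = 9.33. Smoothed values: [15.0, 16.0, 12.33, 9.33]

[15.0, 16.0, 12.33, 9.33]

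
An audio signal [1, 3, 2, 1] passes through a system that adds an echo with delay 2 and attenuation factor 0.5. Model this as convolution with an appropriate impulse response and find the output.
Direct-path + delayed-attenuated-path model → impulse response h = [1, 0, 0.5] (1 at lag 0, 0.5 at lag 2). Output y[n] = x[n] + 0.5·x[n - 2] (with x[n] = 0 outside 0..3): y[0] = 1 + 0.5×0 = 1; y[1] = 3 + 0.5×0 = 3; y[2] = 2 + 0.5×1 = 2.5; y[3] = 1 + 0.5×3 = 2.5; y[4] = 0 + 0.5×2 = 1.0; y[5] = 0 + 0.5×1 = 0.5. So y = [1, 3, 2.5, 2.5, 1.0, 0.5]

[1, 3, 2.5, 2.5, 1.0, 0.5]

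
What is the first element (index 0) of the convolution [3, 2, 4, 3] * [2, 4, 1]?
Use y[k] = Σ_i a[i]·b[k-i] at k=0. y[0] = 3×2 = 6

6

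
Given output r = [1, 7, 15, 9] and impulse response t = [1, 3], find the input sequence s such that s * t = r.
Deconvolve r=[1, 7, 15, 9] by t=[1, 3]. Since t[0]=1, solve forward: s[0] = r[0] / 1 = 1; s[1] = (r[1] - 1×3) / 1 = 4; s[2] = (r[2] - 4×3) / 1 = 3. So s = [1, 4, 3]. Check by forward convolution: r[0] = 1×1 = 1; r[1] = 1×3 + 4×1 = 7; r[2] = 4×3 + 3×1 = 15; r[3] = 3×3 = 9

[1, 4, 3]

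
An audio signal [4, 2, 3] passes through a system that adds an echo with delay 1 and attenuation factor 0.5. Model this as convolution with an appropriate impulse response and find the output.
Direct-path + delayed-attenuated-path model → impulse response h = [1, 0.5] (1 at lag 0, 0.5 at lag 1). Output y[n] = x[n] + 0.5·x[n - 1] (with x[n] = 0 outside 0..2): y[0] = 4 + 0.5×0 = 4; y[1] = 2 + 0.5×4 = 4.0; y[2] = 3 + 0.5×2 = 4.0; y[3] = 0 + 0.5×3 = 1.5. So y = [4, 4.0, 4.0, 1.5]

[4, 4.0, 4.0, 1.5]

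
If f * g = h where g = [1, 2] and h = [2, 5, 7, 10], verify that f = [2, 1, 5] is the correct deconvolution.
Forward-compute [2, 1, 5] * [1, 2]: h[0] = 2×1 = 2; h[1] = 2×2 + 1×1 = 5; h[2] = 1×2 + 5×1 = 7; h[3] = 5×2 = 10 → [2, 5, 7, 10]. Matches given h = [2, 5, 7, 10], so verified.

Verified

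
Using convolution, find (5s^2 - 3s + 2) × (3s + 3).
Ascending coefficients: a = [2, -3, 5], b = [3, 3]. c[0] = 2×3 = 6; c[1] = 2×3 + -3×3 = -3; c[2] = -3×3 + 5×3 = 6; c[3] = 5×3 = 15. Result coefficients: [6, -3, 6, 15] → 15s^3 + 6s^2 - 3s + 6

15s^3 + 6s^2 - 3s + 6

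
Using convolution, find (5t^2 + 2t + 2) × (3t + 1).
Ascending coefficients: a = [2, 2, 5], b = [1, 3]. c[0] = 2×1 = 2; c[1] = 2×3 + 2×1 = 8; c[2] = 2×3 + 5×1 = 11; c[3] = 5×3 = 15. Result coefficients: [2, 8, 11, 15] → 15t^3 + 11t^2 + 8t + 2

15t^3 + 11t^2 + 8t + 2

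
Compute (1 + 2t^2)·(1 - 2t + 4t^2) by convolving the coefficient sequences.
Ascending coefficients: a = [1, 0, 2], b = [1, -2, 4]. c[0] = 1×1 = 1; c[1] = 1×-2 + 0×1 = -2; c[2] = 1×4 + 0×-2 + 2×1 = 6; c[3] = 0×4 + 2×-2 = -4; c[4] = 2×4 = 8. Result coefficients: [1, -2, 6, -4, 8] → 1 - 2t + 6t^2 - 4t^3 + 8t^4

1 - 2t + 6t^2 - 4t^3 + 8t^4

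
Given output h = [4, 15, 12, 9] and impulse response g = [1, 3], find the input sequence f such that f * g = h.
Deconvolve h=[4, 15, 12, 9] by g=[1, 3]. Since g[0]=1, solve forward: f[0] = h[0] / 1 = 4; f[1] = (h[1] - 4×3) / 1 = 3; f[2] = (h[2] - 3×3) / 1 = 3. So f = [4, 3, 3]. Check by forward convolution: h[0] = 4×1 = 4; h[1] = 4×3 + 3×1 = 15; h[2] = 3×3 + 3×1 = 12; h[3] = 3×3 = 9

[4, 3, 3]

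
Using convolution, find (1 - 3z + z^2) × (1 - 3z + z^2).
Ascending coefficients: a = [1, -3, 1], b = [1, -3, 1]. c[0] = 1×1 = 1; c[1] = 1×-3 + -3×1 = -6; c[2] = 1×1 + -3×-3 + 1×1 = 11; c[3] = -3×1 + 1×-3 = -6; c[4] = 1×1 = 1. Result coefficients: [1, -6, 11, -6, 1] → 1 - 6z + 11z^2 - 6z^3 + z^4

1 - 6z + 11z^2 - 6z^3 + z^4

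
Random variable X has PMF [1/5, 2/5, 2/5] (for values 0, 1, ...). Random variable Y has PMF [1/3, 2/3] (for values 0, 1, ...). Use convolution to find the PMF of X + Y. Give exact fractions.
P(X+Y=k) = Σ_i P(X=i)·P(Y=k-i) — a convolution of [1/5, 2/5, 2/5] and [1/3, 2/3]. P(X+Y=0) = (1/5)×(1/3) = 1/15; P(X+Y=1) = (1/5)×(2/3) + (2/5)×(1/3) = 2/15 + 2/15 = 4/15; P(X+Y=2) = (2/5)×(2/3) + (2/5)×(1/3) = 4/15 + 2/15 = 2/5; P(X+Y=3) = (2/5)×(2/3) = 4/15. PMF: [1/15, 4/15, 2/5, 4/15] (sums to 1 ✓)

[1/15, 4/15, 2/5, 4/15]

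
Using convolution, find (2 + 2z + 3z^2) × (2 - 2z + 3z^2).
Ascending coefficients: a = [2, 2, 3], b = [2, -2, 3]. c[0] = 2×2 = 4; c[1] = 2×-2 + 2×2 = 0; c[2] = 2×3 + 2×-2 + 3×2 = 8; c[3] = 2×3 + 3×-2 = 0; c[4] = 3×3 = 9. Result coefficients: [4, 0, 8, 0, 9] → 4 + 8z^2 + 9z^4

4 + 8z^2 + 9z^4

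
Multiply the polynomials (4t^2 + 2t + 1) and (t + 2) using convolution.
Ascending coefficients: a = [1, 2, 4], b = [2, 1]. c[0] = 1×2 = 2; c[1] = 1×1 + 2×2 = 5; c[2] = 2×1 + 4×2 = 10; c[3] = 4×1 = 4. Result coefficients: [2, 5, 10, 4] → 4t^3 + 10t^2 + 5t + 2

4t^3 + 10t^2 + 5t + 2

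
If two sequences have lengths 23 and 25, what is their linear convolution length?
Linear/full convolution length: m + n - 1 = 23 + 25 - 1 = 47

47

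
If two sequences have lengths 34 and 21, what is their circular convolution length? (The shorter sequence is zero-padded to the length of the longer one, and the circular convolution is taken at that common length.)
Circular convolution (zero-padding the shorter input) has length max(m, n) = max(34, 21) = 34

34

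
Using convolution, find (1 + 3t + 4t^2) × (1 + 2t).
Ascending coefficients: a = [1, 3, 4], b = [1, 2]. c[0] = 1×1 = 1; c[1] = 1×2 + 3×1 = 5; c[2] = 3×2 + 4×1 = 10; c[3] = 4×2 = 8. Result coefficients: [1, 5, 10, 8] → 1 + 5t + 10t^2 + 8t^3

1 + 5t + 10t^2 + 8t^3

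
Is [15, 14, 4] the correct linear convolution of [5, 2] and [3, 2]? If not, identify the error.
Recompute linear convolution of [5, 2] and [3, 2]: y[0] = 5×3 = 15; y[1] = 5×2 + 2×3 = 16; y[2] = 2×2 = 4 → [15, 16, 4]. Compare to given [15, 14, 4]: they differ at index 1: given 14, correct 16, so answer: No

No. Error at index 1: given 14, correct 16.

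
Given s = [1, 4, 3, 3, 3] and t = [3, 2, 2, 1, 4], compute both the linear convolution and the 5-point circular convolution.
Linear: y_lin[0] = 1×3 = 3; y_lin[1] = 1×2 + 4×3 = 14; y_lin[2] = 1×2 + 4×2 + 3×3 = 19; y_lin[3] = 1×1 + 4×2 + 3×2 + 3×3 = 24; y_lin[4] = 1×4 + 4×1 + 3×2 + 3×2 + 3×3 = 29; y_lin[5] = 4×4 + 3×1 + 3×2 + 3×2 = 31; y_lin[6] = 3×4 + 3×1 + 3×2 = 21; y_lin[7] = 3×4 + 3×1 = 15; y_lin[8] = 3×4 = 12 → [3, 14, 19, 24, 29, 31, 21, 15, 12]. Circular (length 5): y[0] = 1×3 + 4×4 + 3×1 + 3×2 + 3×2 = 34; y[1] = 1×2 + 4×3 + 3×4 + 3×1 + 3×2 = 35; y[2] = 1×2 + 4×2 + 3×3 + 3×4 + 3×1 = 34; y[3] = 1×1 + 4×2 + 3×2 + 3×3 + 3×4 = 36; y[4] = 1×4 + 4×1 + 3×2 + 3×2 + 3×3 = 29 → [34, 35, 34, 36, 29]

Linear: [3, 14, 19, 24, 29, 31, 21, 15, 12], Circular: [34, 35, 34, 36, 29]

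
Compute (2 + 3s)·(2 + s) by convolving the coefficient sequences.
Ascending coefficients: a = [2, 3], b = [2, 1]. c[0] = 2×2 = 4; c[1] = 2×1 + 3×2 = 8; c[2] = 3×1 = 3. Result coefficients: [4, 8, 3] → 4 + 8s + 3s^2

4 + 8s + 3s^2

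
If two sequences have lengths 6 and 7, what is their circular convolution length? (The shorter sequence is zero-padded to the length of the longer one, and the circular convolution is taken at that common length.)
Circular convolution (zero-padding the shorter input) has length max(m, n) = max(6, 7) = 7

7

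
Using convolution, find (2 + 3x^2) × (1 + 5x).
Ascending coefficients: a = [2, 0, 3], b = [1, 5]. c[0] = 2×1 = 2; c[1] = 2×5 + 0×1 = 10; c[2] = 0×5 + 3×1 = 3; c[3] = 3×5 = 15. Result coefficients: [2, 10, 3, 15] → 2 + 10x + 3x^2 + 15x^3

2 + 10x + 3x^2 + 15x^3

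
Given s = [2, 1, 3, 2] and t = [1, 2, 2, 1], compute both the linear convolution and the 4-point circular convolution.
Linear: y_lin[0] = 2×1 = 2; y_lin[1] = 2×2 + 1×1 = 5; y_lin[2] = 2×2 + 1×2 + 3×1 = 9; y_lin[3] = 2×1 + 1×2 + 3×2 + 2×1 = 12; y_lin[4] = 1×1 + 3×2 + 2×2 = 11; y_lin[5] = 3×1 + 2×2 = 7; y_lin[6] = 2×1 = 2 → [2, 5, 9, 12, 11, 7, 2]. Circular (length 4): y[0] = 2×1 + 1×1 + 3×2 + 2×2 = 13; y[1] = 2×2 + 1×1 + 3×1 + 2×2 = 12; y[2] = 2×2 + 1×2 + 3×1 + 2×1 = 11; y[3] = 2×1 + 1×2 + 3×2 + 2×1 = 12 → [13, 12, 11, 12]

Linear: [2, 5, 9, 12, 11, 7, 2], Circular: [13, 12, 11, 12]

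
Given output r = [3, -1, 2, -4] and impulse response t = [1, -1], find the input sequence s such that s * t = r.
Deconvolve r=[3, -1, 2, -4] by t=[1, -1]. Since t[0]=1, solve forward: s[0] = r[0] / 1 = 3; s[1] = (r[1] - 3×-1) / 1 = 2; s[2] = (r[2] - 2×-1) / 1 = 4. So s = [3, 2, 4]. Check by forward convolution: r[0] = 3×1 = 3; r[1] = 3×-1 + 2×1 = -1; r[2] = 2×-1 + 4×1 = 2; r[3] = 4×-1 = -4

[3, 2, 4]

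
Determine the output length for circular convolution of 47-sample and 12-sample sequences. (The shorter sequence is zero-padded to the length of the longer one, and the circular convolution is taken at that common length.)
Circular convolution (zero-padding the shorter input) has length max(m, n) = max(47, 12) = 47

47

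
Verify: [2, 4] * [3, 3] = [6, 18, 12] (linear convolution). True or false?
Recompute linear convolution of [2, 4] and [3, 3]: y[0] = 2×3 = 6; y[1] = 2×3 + 4×3 = 18; y[2] = 4×3 = 12 → [6, 18, 12]. Given [6, 18, 12] matches, so answer: Yes

Yes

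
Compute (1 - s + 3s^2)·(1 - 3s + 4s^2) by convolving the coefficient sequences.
Ascending coefficients: a = [1, -1, 3], b = [1, -3, 4]. c[0] = 1×1 = 1; c[1] = 1×-3 + -1×1 = -4; c[2] = 1×4 + -1×-3 + 3×1 = 10; c[3] = -1×4 + 3×-3 = -13; c[4] = 3×4 = 12. Result coefficients: [1, -4, 10, -13, 12] → 1 - 4s + 10s^2 - 13s^3 + 12s^4

1 - 4s + 10s^2 - 13s^3 + 12s^4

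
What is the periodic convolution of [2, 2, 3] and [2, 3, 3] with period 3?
Use y[k] = Σ_j x[j]·h[(k-j) mod 3]. y[0] = 2×2 + 2×3 + 3×3 = 19; y[1] = 2×3 + 2×2 + 3×3 = 19; y[2] = 2×3 + 2×3 + 3×2 = 18. Result: [19, 19, 18]

[19, 19, 18]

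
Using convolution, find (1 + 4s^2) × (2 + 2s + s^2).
Ascending coefficients: a = [1, 0, 4], b = [2, 2, 1]. c[0] = 1×2 = 2; c[1] = 1×2 + 0×2 = 2; c[2] = 1×1 + 0×2 + 4×2 = 9; c[3] = 0×1 + 4×2 = 8; c[4] = 4×1 = 4. Result coefficients: [2, 2, 9, 8, 4] → 2 + 2s + 9s^2 + 8s^3 + 4s^4

2 + 2s + 9s^2 + 8s^3 + 4s^4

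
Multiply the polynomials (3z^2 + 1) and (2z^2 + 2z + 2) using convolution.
Ascending coefficients: a = [1, 0, 3], b = [2, 2, 2]. c[0] = 1×2 = 2; c[1] = 1×2 + 0×2 = 2; c[2] = 1×2 + 0×2 + 3×2 = 8; c[3] = 0×2 + 3×2 = 6; c[4] = 3×2 = 6. Result coefficients: [2, 2, 8, 6, 6] → 6z^4 + 6z^3 + 8z^2 + 2z + 2

6z^4 + 6z^3 + 8z^2 + 2z + 2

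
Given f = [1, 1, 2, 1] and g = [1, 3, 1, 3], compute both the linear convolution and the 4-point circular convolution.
Linear: y_lin[0] = 1×1 = 1; y_lin[1] = 1×3 + 1×1 = 4; y_lin[2] = 1×1 + 1×3 + 2×1 = 6; y_lin[3] = 1×3 + 1×1 + 2×3 + 1×1 = 11; y_lin[4] = 1×3 + 2×1 + 1×3 = 8; y_lin[5] = 2×3 + 1×1 = 7; y_lin[6] = 1×3 = 3 → [1, 4, 6, 11, 8, 7, 3]. Circular (length 4): y[0] = 1×1 + 1×3 + 2×1 + 1×3 = 9; y[1] = 1×3 + 1×1 + 2×3 + 1×1 = 11; y[2] = 1×1 + 1×3 + 2×1 + 1×3 = 9; y[3] = 1×3 + 1×1 + 2×3 + 1×1 = 11 → [9, 11, 9, 11]

Linear: [1, 4, 6, 11, 8, 7, 3], Circular: [9, 11, 9, 11]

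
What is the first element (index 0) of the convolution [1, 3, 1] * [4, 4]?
Use y[k] = Σ_i a[i]·b[k-i] at k=0. y[0] = 1×4 = 4

4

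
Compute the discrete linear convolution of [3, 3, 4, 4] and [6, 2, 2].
y[0] = 3×6 = 18; y[1] = 3×2 + 3×6 = 24; y[2] = 3×2 + 3×2 + 4×6 = 36; y[3] = 3×2 + 4×2 + 4×6 = 38; y[4] = 4×2 + 4×2 = 16; y[5] = 4×2 = 8

[18, 24, 36, 38, 16, 8]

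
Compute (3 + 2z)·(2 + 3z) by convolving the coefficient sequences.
Ascending coefficients: a = [3, 2], b = [2, 3]. c[0] = 3×2 = 6; c[1] = 3×3 + 2×2 = 13; c[2] = 2×3 = 6. Result coefficients: [6, 13, 6] → 6 + 13z + 6z^2

6 + 13z + 6z^2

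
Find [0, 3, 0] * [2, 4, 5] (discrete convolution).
y[0] = 0×2 = 0; y[1] = 0×4 + 3×2 = 6; y[2] = 0×5 + 3×4 + 0×2 = 12; y[3] = 3×5 + 0×4 = 15; y[4] = 0×5 = 0

[0, 6, 12, 15, 0]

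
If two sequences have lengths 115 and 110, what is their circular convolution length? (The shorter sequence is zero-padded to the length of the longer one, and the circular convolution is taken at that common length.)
Circular convolution (zero-padding the shorter input) has length max(m, n) = max(115, 110) = 115

115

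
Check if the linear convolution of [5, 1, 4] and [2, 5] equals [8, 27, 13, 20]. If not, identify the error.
Recompute linear convolution of [5, 1, 4] and [2, 5]: y[0] = 5×2 = 10; y[1] = 5×5 + 1×2 = 27; y[2] = 1×5 + 4×2 = 13; y[3] = 4×5 = 20 → [10, 27, 13, 20]. Compare to given [8, 27, 13, 20]: they differ at index 0: given 8, correct 10, so answer: No

No. Error at index 0: given 8, correct 10.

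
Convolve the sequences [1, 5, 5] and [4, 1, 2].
y[0] = 1×4 = 4; y[1] = 1×1 + 5×4 = 21; y[2] = 1×2 + 5×1 + 5×4 = 27; y[3] = 5×2 + 5×1 = 15; y[4] = 5×2 = 10

[4, 21, 27, 15, 10]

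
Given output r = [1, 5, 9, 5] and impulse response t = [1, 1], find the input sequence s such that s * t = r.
Deconvolve r=[1, 5, 9, 5] by t=[1, 1]. Since t[0]=1, solve forward: s[0] = r[0] / 1 = 1; s[1] = (r[1] - 1×1) / 1 = 4; s[2] = (r[2] - 4×1) / 1 = 5. So s = [1, 4, 5]. Check by forward convolution: r[0] = 1×1 = 1; r[1] = 1×1 + 4×1 = 5; r[2] = 4×1 + 5×1 = 9; r[3] = 5×1 = 5

[1, 4, 5]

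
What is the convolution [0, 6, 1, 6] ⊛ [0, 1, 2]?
y[0] = 0×0 = 0; y[1] = 0×1 + 6×0 = 0; y[2] = 0×2 + 6×1 + 1×0 = 6; y[3] = 6×2 + 1×1 + 6×0 = 13; y[4] = 1×2 + 6×1 = 8; y[5] = 6×2 = 12

[0, 0, 6, 13, 8, 12]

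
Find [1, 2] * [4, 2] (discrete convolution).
y[0] = 1×4 = 4; y[1] = 1×2 + 2×4 = 10; y[2] = 2×2 = 4

[4, 10, 4]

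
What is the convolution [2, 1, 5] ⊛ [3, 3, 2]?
y[0] = 2×3 = 6; y[1] = 2×3 + 1×3 = 9; y[2] = 2×2 + 1×3 + 5×3 = 22; y[3] = 1×2 + 5×3 = 17; y[4] = 5×2 = 10

[6, 9, 22, 17, 10]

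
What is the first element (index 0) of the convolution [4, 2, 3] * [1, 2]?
Use y[k] = Σ_i a[i]·b[k-i] at k=0. y[0] = 4×1 = 4

4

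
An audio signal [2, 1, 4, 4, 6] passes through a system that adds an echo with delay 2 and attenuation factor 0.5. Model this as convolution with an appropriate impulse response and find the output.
Direct-path + delayed-attenuated-path model → impulse response h = [1, 0, 0.5] (1 at lag 0, 0.5 at lag 2). Output y[n] = x[n] + 0.5·x[n - 2] (with x[n] = 0 outside 0..4): y[0] = 2 + 0.5×0 = 2; y[1] = 1 + 0.5×0 = 1; y[2] = 4 + 0.5×2 = 5.0; y[3] = 4 + 0.5×1 = 4.5; y[4] = 6 + 0.5×4 = 8.0; y[5] = 0 + 0.5×4 = 2.0; y[6] = 0 + 0.5×6 = 3.0. So y = [2, 1, 5.0, 4.5, 8.0, 2.0, 3.0]

[2, 1, 5.0, 4.5, 8.0, 2.0, 3.0]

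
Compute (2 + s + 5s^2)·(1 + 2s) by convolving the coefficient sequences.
Ascending coefficients: a = [2, 1, 5], b = [1, 2]. c[0] = 2×1 = 2; c[1] = 2×2 + 1×1 = 5; c[2] = 1×2 + 5×1 = 7; c[3] = 5×2 = 10. Result coefficients: [2, 5, 7, 10] → 2 + 5s + 7s^2 + 10s^3

2 + 5s + 7s^2 + 10s^3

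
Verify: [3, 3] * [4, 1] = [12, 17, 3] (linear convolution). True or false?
Recompute linear convolution of [3, 3] and [4, 1]: y[0] = 3×4 = 12; y[1] = 3×1 + 3×4 = 15; y[2] = 3×1 = 3 → [12, 15, 3]. Compare to given [12, 17, 3]: they differ at index 1: given 17, correct 15, so answer: No

No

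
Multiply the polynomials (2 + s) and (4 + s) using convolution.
Ascending coefficients: a = [2, 1], b = [4, 1]. c[0] = 2×4 = 8; c[1] = 2×1 + 1×4 = 6; c[2] = 1×1 = 1. Result coefficients: [8, 6, 1] → 8 + 6s + s^2

8 + 6s + s^2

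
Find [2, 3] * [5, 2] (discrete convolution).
y[0] = 2×5 = 10; y[1] = 2×2 + 3×5 = 19; y[2] = 3×2 = 6

[10, 19, 6]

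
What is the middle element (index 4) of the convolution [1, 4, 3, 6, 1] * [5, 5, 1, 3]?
Use y[k] = Σ_i a[i]·b[k-i] at k=4. y[4] = 4×3 + 3×1 + 6×5 + 1×5 = 50

50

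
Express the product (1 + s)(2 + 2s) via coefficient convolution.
Ascending coefficients: a = [1, 1], b = [2, 2]. c[0] = 1×2 = 2; c[1] = 1×2 + 1×2 = 4; c[2] = 1×2 = 2. Result coefficients: [2, 4, 2] → 2 + 4s + 2s^2

2 + 4s + 2s^2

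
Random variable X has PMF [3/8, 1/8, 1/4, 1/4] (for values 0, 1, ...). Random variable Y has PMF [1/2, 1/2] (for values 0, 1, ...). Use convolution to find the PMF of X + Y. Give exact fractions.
P(X+Y=k) = Σ_i P(X=i)·P(Y=k-i) — a convolution of [3/8, 1/8, 1/4, 1/4] and [1/2, 1/2]. P(X+Y=0) = (3/8)×(1/2) = 3/16; P(X+Y=1) = (3/8)×(1/2) + (1/8)×(1/2) = 3/16 + 1/16 = 1/4; P(X+Y=2) = (1/8)×(1/2) + (1/4)×(1/2) = 1/16 + 1/8 = 3/16; P(X+Y=3) = (1/4)×(1/2) + (1/4)×(1/2) = 1/8 + 1/8 = 1/4; P(X+Y=4) = (1/4)×(1/2) = 1/8. PMF: [3/16, 1/4, 3/16, 1/4, 1/8] (sums to 1 ✓)

[3/16, 1/4, 3/16, 1/4, 1/8]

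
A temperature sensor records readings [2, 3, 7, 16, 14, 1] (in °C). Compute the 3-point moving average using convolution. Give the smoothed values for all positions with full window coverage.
3-point moving average kernel = [1, 1, 1]. Apply in 'valid' mode (full window coverage): avg[0] = (2 + 3 + 7) / 3 = 4.0; avg[1] = (3 + 7 + 16) / 3 = 8.67; avg[2] = (7 + 16 + 14) / 3 = 12.33; avg[3] = (16 + 14 + 1) / 3 = 10.33. Smoothed values: [4.0, 8.67, 12.33, 10.33]

[4.0, 8.67, 12.33, 10.33]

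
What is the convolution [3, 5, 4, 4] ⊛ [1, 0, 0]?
y[0] = 3×1 = 3; y[1] = 3×0 + 5×1 = 5; y[2] = 3×0 + 5×0 + 4×1 = 4; y[3] = 5×0 + 4×0 + 4×1 = 4; y[4] = 4×0 + 4×0 = 0; y[5] = 4×0 = 0

[3, 5, 4, 4, 0, 0]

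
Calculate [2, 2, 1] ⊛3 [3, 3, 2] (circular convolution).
Use y[k] = Σ_j x[j]·h[(k-j) mod 3]. y[0] = 2×3 + 2×2 + 1×3 = 13; y[1] = 2×3 + 2×3 + 1×2 = 14; y[2] = 2×2 + 2×3 + 1×3 = 13. Result: [13, 14, 13]

[13, 14, 13]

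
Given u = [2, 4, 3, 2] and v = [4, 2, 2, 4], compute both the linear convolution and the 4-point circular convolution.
Linear: y_lin[0] = 2×4 = 8; y_lin[1] = 2×2 + 4×4 = 20; y_lin[2] = 2×2 + 4×2 + 3×4 = 24; y_lin[3] = 2×4 + 4×2 + 3×2 + 2×4 = 30; y_lin[4] = 4×4 + 3×2 + 2×2 = 26; y_lin[5] = 3×4 + 2×2 = 16; y_lin[6] = 2×4 = 8 → [8, 20, 24, 30, 26, 16, 8]. Circular (length 4): y[0] = 2×4 + 4×4 + 3×2 + 2×2 = 34; y[1] = 2×2 + 4×4 + 3×4 + 2×2 = 36; y[2] = 2×2 + 4×2 + 3×4 + 2×4 = 32; y[3] = 2×4 + 4×2 + 3×2 + 2×4 = 30 → [34, 36, 32, 30]

Linear: [8, 20, 24, 30, 26, 16, 8], Circular: [34, 36, 32, 30]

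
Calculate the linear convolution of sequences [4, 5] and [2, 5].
y[0] = 4×2 = 8; y[1] = 4×5 + 5×2 = 30; y[2] = 5×5 = 25

[8, 30, 25]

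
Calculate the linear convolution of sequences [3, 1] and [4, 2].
y[0] = 3×4 = 12; y[1] = 3×2 + 1×4 = 10; y[2] = 1×2 = 2

[12, 10, 2]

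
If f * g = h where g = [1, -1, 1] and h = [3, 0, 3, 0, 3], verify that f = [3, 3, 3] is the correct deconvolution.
Forward-compute [3, 3, 3] * [1, -1, 1]: h[0] = 3×1 = 3; h[1] = 3×-1 + 3×1 = 0; h[2] = 3×1 + 3×-1 + 3×1 = 3; h[3] = 3×1 + 3×-1 = 0; h[4] = 3×1 = 3 → [3, 0, 3, 0, 3]. Matches given h = [3, 0, 3, 0, 3], so verified.

Verified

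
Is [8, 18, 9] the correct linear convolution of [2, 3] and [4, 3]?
Recompute linear convolution of [2, 3] and [4, 3]: y[0] = 2×4 = 8; y[1] = 2×3 + 3×4 = 18; y[2] = 3×3 = 9 → [8, 18, 9]. Given [8, 18, 9] matches, so answer: Yes

Yes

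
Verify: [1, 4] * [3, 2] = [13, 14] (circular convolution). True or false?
Recompute circular convolution of [1, 4] and [3, 2]: y[0] = 1×3 + 4×2 = 11; y[1] = 1×2 + 4×3 = 14 → [11, 14]. Compare to given [13, 14]: they differ at index 0: given 13, correct 11, so answer: No

No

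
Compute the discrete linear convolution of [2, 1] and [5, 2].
y[0] = 2×5 = 10; y[1] = 2×2 + 1×5 = 9; y[2] = 1×2 = 2

[10, 9, 2]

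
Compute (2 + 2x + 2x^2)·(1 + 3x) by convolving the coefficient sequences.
Ascending coefficients: a = [2, 2, 2], b = [1, 3]. c[0] = 2×1 = 2; c[1] = 2×3 + 2×1 = 8; c[2] = 2×3 + 2×1 = 8; c[3] = 2×3 = 6. Result coefficients: [2, 8, 8, 6] → 2 + 8x + 8x^2 + 6x^3

2 + 8x + 8x^2 + 6x^3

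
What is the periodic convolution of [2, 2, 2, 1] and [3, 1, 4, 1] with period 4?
Use y[k] = Σ_j a[j]·b[(k-j) mod 4]. y[0] = 2×3 + 2×1 + 2×4 + 1×1 = 17; y[1] = 2×1 + 2×3 + 2×1 + 1×4 = 14; y[2] = 2×4 + 2×1 + 2×3 + 1×1 = 17; y[3] = 2×1 + 2×4 + 2×1 + 1×3 = 15. Result: [17, 14, 17, 15]

[17, 14, 17, 15]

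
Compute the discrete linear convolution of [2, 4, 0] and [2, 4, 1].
y[0] = 2×2 = 4; y[1] = 2×4 + 4×2 = 16; y[2] = 2×1 + 4×4 + 0×2 = 18; y[3] = 4×1 + 0×4 = 4; y[4] = 0×1 = 0

[4, 16, 18, 4, 0]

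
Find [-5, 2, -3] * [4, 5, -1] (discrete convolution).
y[0] = -5×4 = -20; y[1] = -5×5 + 2×4 = -17; y[2] = -5×-1 + 2×5 + -3×4 = 3; y[3] = 2×-1 + -3×5 = -17; y[4] = -3×-1 = 3

[-20, -17, 3, -17, 3]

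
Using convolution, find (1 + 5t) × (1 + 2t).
Ascending coefficients: a = [1, 5], b = [1, 2]. c[0] = 1×1 = 1; c[1] = 1×2 + 5×1 = 7; c[2] = 5×2 = 10. Result coefficients: [1, 7, 10] → 1 + 7t + 10t^2

1 + 7t + 10t^2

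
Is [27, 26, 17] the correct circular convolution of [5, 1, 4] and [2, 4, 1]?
Recompute circular convolution of [5, 1, 4] and [2, 4, 1]: y[0] = 5×2 + 1×1 + 4×4 = 27; y[1] = 5×4 + 1×2 + 4×1 = 26; y[2] = 5×1 + 1×4 + 4×2 = 17 → [27, 26, 17]. Given [27, 26, 17] matches, so answer: Yes

Yes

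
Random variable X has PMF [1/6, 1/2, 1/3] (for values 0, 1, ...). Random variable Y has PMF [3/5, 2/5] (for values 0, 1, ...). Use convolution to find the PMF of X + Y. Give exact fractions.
P(X+Y=k) = Σ_i P(X=i)·P(Y=k-i) — a convolution of [1/6, 1/2, 1/3] and [3/5, 2/5]. P(X+Y=0) = (1/6)×(3/5) = 1/10; P(X+Y=1) = (1/6)×(2/5) + (1/2)×(3/5) = 1/15 + 3/10 = 11/30; P(X+Y=2) = (1/2)×(2/5) + (1/3)×(3/5) = 1/5 + 1/5 = 2/5; P(X+Y=3) = (1/3)×(2/5) = 2/15. PMF: [1/10, 11/30, 2/5, 2/15] (sums to 1 ✓)

[1/10, 11/30, 2/5, 2/15]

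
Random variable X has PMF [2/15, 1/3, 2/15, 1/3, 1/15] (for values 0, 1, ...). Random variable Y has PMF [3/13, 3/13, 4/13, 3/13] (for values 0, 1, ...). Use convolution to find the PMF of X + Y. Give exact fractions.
P(X+Y=k) = Σ_i P(X=i)·P(Y=k-i) — a convolution of [2/15, 1/3, 2/15, 1/3, 1/15] and [3/13, 3/13, 4/13, 3/13]. P(X+Y=0) = (2/15)×(3/13) = 2/65; P(X+Y=1) = (2/15)×(3/13) + (1/3)×(3/13) = 2/65 + 1/13 = 7/65; P(X+Y=2) = (2/15)×(4/13) + (1/3)×(3/13) + (2/15)×(3/13) = 8/195 + 1/13 + 2/65 = 29/195; P(X+Y=3) = (2/15)×(3/13) + (1/3)×(4/13) + (2/15)×(3/13) + (1/3)×(3/13) = 2/65 + 4/39 + 2/65 + 1/13 = 47/195; P(X+Y=4) = (1/3)×(3/13) + (2/15)×(4/13) + (1/3)×(3/13) + (1/15)×(3/13) = 1/13 + 8/195 + 1/13 + 1/65 = 41/195; P(X+Y=5) = (2/15)×(3/13) + (1/3)×(4/13) + (1/15)×(3/13) = 2/65 + 4/39 + 1/65 = 29/195; P(X+Y=6) = (1/3)×(3/13) + (1/15)×(4/13) = 1/13 + 4/195 = 19/195; P(X+Y=7) = (1/15)×(3/13) = 1/65. PMF: [2/65, 7/65, 29/195, 47/195, 41/195, 29/195, 19/195, 1/65] (sums to 1 ✓)

[2/65, 7/65, 29/195, 47/195, 41/195, 29/195, 19/195, 1/65]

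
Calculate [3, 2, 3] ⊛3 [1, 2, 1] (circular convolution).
Use y[k] = Σ_j a[j]·b[(k-j) mod 3]. y[0] = 3×1 + 2×1 + 3×2 = 11; y[1] = 3×2 + 2×1 + 3×1 = 11; y[2] = 3×1 + 2×2 + 3×1 = 10. Result: [11, 11, 10]

[11, 11, 10]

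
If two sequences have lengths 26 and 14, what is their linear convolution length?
Linear/full convolution length: m + n - 1 = 26 + 14 - 1 = 39

39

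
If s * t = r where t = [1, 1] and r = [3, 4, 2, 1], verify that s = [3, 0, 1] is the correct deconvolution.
Forward-compute [3, 0, 1] * [1, 1]: r[0] = 3×1 = 3; r[1] = 3×1 + 0×1 = 3; r[2] = 0×1 + 1×1 = 1; r[3] = 1×1 = 1 → [3, 3, 1, 1]. Does not match given r = [3, 4, 2, 1].

Not verified. [3, 0, 1] * [1, 1] = [3, 3, 1, 1], which differs from [3, 4, 2, 1] at index 1.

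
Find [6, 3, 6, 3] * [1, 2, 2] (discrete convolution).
y[0] = 6×1 = 6; y[1] = 6×2 + 3×1 = 15; y[2] = 6×2 + 3×2 + 6×1 = 24; y[3] = 3×2 + 6×2 + 3×1 = 21; y[4] = 6×2 + 3×2 = 18; y[5] = 3×2 = 6

[6, 15, 24, 21, 18, 6]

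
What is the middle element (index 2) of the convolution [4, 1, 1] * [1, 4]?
Use y[k] = Σ_i a[i]·b[k-i] at k=2. y[2] = 1×4 + 1×1 = 5

5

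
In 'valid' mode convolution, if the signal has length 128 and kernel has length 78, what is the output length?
'Valid' mode counts only positions where the kernel fully overlaps the signal: m - n + 1 = 128 - 78 + 1 = 51

51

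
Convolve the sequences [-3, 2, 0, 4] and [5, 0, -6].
y[0] = -3×5 = -15; y[1] = -3×0 + 2×5 = 10; y[2] = -3×-6 + 2×0 + 0×5 = 18; y[3] = 2×-6 + 0×0 + 4×5 = 8; y[4] = 0×-6 + 4×0 = 0; y[5] = 4×-6 = -24

[-15, 10, 18, 8, 0, -24]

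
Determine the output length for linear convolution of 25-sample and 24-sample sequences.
Linear/full convolution length: m + n - 1 = 25 + 24 - 1 = 48

48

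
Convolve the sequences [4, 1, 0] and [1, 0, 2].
y[0] = 4×1 = 4; y[1] = 4×0 + 1×1 = 1; y[2] = 4×2 + 1×0 + 0×1 = 8; y[3] = 1×2 + 0×0 = 2; y[4] = 0×2 = 0

[4, 1, 8, 2, 0]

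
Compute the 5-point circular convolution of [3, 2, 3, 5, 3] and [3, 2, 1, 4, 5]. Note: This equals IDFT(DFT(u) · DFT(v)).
Either evaluate y[k] = Σ_j u[j]·v[(k-j) mod 5] directly, or use IDFT(DFT(u) · DFT(v)). y[0] = 3×3 + 2×5 + 3×4 + 5×1 + 3×2 = 42; y[1] = 3×2 + 2×3 + 3×5 + 5×4 + 3×1 = 50; y[2] = 3×1 + 2×2 + 3×3 + 5×5 + 3×4 = 53; y[3] = 3×4 + 2×1 + 3×2 + 5×3 + 3×5 = 50; y[4] = 3×5 + 2×4 + 3×1 + 5×2 + 3×3 = 45. Result: [42, 50, 53, 50, 45]

[42, 50, 53, 50, 45]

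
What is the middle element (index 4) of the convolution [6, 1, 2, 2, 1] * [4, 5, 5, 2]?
Use y[k] = Σ_i a[i]·b[k-i] at k=4. y[4] = 1×2 + 2×5 + 2×5 + 1×4 = 26

26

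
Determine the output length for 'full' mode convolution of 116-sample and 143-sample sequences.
Linear/full convolution length: m + n - 1 = 116 + 143 - 1 = 258

258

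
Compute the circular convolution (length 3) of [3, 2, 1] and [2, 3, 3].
Use y[k] = Σ_j u[j]·v[(k-j) mod 3]. y[0] = 3×2 + 2×3 + 1×3 = 15; y[1] = 3×3 + 2×2 + 1×3 = 16; y[2] = 3×3 + 2×3 + 1×2 = 17. Result: [15, 16, 17]

[15, 16, 17]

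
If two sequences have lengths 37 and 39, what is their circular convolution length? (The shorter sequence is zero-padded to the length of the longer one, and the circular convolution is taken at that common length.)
Circular convolution (zero-padding the shorter input) has length max(m, n) = max(37, 39) = 39

39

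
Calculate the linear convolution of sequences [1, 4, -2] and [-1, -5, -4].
y[0] = 1×-1 = -1; y[1] = 1×-5 + 4×-1 = -9; y[2] = 1×-4 + 4×-5 + -2×-1 = -22; y[3] = 4×-4 + -2×-5 = -6; y[4] = -2×-4 = 8

[-1, -9, -22, -6, 8]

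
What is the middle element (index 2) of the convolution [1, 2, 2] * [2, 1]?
Use y[k] = Σ_i a[i]·b[k-i] at k=2. y[2] = 2×1 + 2×2 = 6

6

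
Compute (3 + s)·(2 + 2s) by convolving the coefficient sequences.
Ascending coefficients: a = [3, 1], b = [2, 2]. c[0] = 3×2 = 6; c[1] = 3×2 + 1×2 = 8; c[2] = 1×2 = 2. Result coefficients: [6, 8, 2] → 6 + 8s + 2s^2

6 + 8s + 2s^2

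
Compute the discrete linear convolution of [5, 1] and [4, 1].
y[0] = 5×4 = 20; y[1] = 5×1 + 1×4 = 9; y[2] = 1×1 = 1

[20, 9, 1]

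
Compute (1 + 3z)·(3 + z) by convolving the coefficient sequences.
Ascending coefficients: a = [1, 3], b = [3, 1]. c[0] = 1×3 = 3; c[1] = 1×1 + 3×3 = 10; c[2] = 3×1 = 3. Result coefficients: [3, 10, 3] → 3 + 10z + 3z^2

3 + 10z + 3z^2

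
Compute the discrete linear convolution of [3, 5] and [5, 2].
y[0] = 3×5 = 15; y[1] = 3×2 + 5×5 = 31; y[2] = 5×2 = 10

[15, 31, 10]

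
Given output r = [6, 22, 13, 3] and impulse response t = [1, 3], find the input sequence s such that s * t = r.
Deconvolve r=[6, 22, 13, 3] by t=[1, 3]. Since t[0]=1, solve forward: s[0] = r[0] / 1 = 6; s[1] = (r[1] - 6×3) / 1 = 4; s[2] = (r[2] - 4×3) / 1 = 1. So s = [6, 4, 1]. Check by forward convolution: r[0] = 6×1 = 6; r[1] = 6×3 + 4×1 = 22; r[2] = 4×3 + 1×1 = 13; r[3] = 1×3 = 3

[6, 4, 1]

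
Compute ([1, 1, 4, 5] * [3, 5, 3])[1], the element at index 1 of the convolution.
Use y[k] = Σ_i a[i]·b[k-i] at k=1. y[1] = 1×5 + 1×3 = 8

8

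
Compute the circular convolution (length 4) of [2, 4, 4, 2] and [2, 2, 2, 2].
Use y[k] = Σ_j x[j]·h[(k-j) mod 4]. y[0] = 2×2 + 4×2 + 4×2 + 2×2 = 24; y[1] = 2×2 + 4×2 + 4×2 + 2×2 = 24; y[2] = 2×2 + 4×2 + 4×2 + 2×2 = 24; y[3] = 2×2 + 4×2 + 4×2 + 2×2 = 24. Result: [24, 24, 24, 24]

[24, 24, 24, 24]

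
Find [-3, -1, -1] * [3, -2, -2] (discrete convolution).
y[0] = -3×3 = -9; y[1] = -3×-2 + -1×3 = 3; y[2] = -3×-2 + -1×-2 + -1×3 = 5; y[3] = -1×-2 + -1×-2 = 4; y[4] = -1×-2 = 2

[-9, 3, 5, 4, 2]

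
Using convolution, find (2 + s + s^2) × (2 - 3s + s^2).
Ascending coefficients: a = [2, 1, 1], b = [2, -3, 1]. c[0] = 2×2 = 4; c[1] = 2×-3 + 1×2 = -4; c[2] = 2×1 + 1×-3 + 1×2 = 1; c[3] = 1×1 + 1×-3 = -2; c[4] = 1×1 = 1. Result coefficients: [4, -4, 1, -2, 1] → 4 - 4s + s^2 - 2s^3 + s^4

4 - 4s + s^2 - 2s^3 + s^4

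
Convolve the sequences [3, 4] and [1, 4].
y[0] = 3×1 = 3; y[1] = 3×4 + 4×1 = 16; y[2] = 4×4 = 16

[3, 16, 16]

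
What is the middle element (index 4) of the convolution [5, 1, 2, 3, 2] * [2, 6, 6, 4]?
Use y[k] = Σ_i a[i]·b[k-i] at k=4. y[4] = 1×4 + 2×6 + 3×6 + 2×2 = 38

38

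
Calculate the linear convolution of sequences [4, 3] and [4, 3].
y[0] = 4×4 = 16; y[1] = 4×3 + 3×4 = 24; y[2] = 3×3 = 9

[16, 24, 9]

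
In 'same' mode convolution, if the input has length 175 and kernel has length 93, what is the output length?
'Same' mode returns an output with the same length as the input: 175

175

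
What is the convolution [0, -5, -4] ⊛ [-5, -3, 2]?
y[0] = 0×-5 = 0; y[1] = 0×-3 + -5×-5 = 25; y[2] = 0×2 + -5×-3 + -4×-5 = 35; y[3] = -5×2 + -4×-3 = 2; y[4] = -4×2 = -8

[0, 25, 35, 2, -8]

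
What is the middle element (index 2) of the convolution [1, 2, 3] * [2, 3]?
Use y[k] = Σ_i a[i]·b[k-i] at k=2. y[2] = 2×3 + 3×2 = 12

12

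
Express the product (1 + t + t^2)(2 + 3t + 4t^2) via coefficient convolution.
Ascending coefficients: a = [1, 1, 1], b = [2, 3, 4]. c[0] = 1×2 = 2; c[1] = 1×3 + 1×2 = 5; c[2] = 1×4 + 1×3 + 1×2 = 9; c[3] = 1×4 + 1×3 = 7; c[4] = 1×4 = 4. Result coefficients: [2, 5, 9, 7, 4] → 2 + 5t + 9t^2 + 7t^3 + 4t^4

2 + 5t + 9t^2 + 7t^3 + 4t^4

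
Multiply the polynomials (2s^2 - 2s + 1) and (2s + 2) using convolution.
Ascending coefficients: a = [1, -2, 2], b = [2, 2]. c[0] = 1×2 = 2; c[1] = 1×2 + -2×2 = -2; c[2] = -2×2 + 2×2 = 0; c[3] = 2×2 = 4. Result coefficients: [2, -2, 0, 4] → 4s^3 - 2s + 2

4s^3 - 2s + 2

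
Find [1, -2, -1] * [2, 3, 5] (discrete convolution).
y[0] = 1×2 = 2; y[1] = 1×3 + -2×2 = -1; y[2] = 1×5 + -2×3 + -1×2 = -3; y[3] = -2×5 + -1×3 = -13; y[4] = -1×5 = -5

[2, -1, -3, -13, -5]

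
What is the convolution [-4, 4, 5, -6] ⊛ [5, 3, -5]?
y[0] = -4×5 = -20; y[1] = -4×3 + 4×5 = 8; y[2] = -4×-5 + 4×3 + 5×5 = 57; y[3] = 4×-5 + 5×3 + -6×5 = -35; y[4] = 5×-5 + -6×3 = -43; y[5] = -6×-5 = 30

[-20, 8, 57, -35, -43, 30]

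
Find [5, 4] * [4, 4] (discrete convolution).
y[0] = 5×4 = 20; y[1] = 5×4 + 4×4 = 36; y[2] = 4×4 = 16

[20, 36, 16]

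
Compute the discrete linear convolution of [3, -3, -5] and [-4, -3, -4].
y[0] = 3×-4 = -12; y[1] = 3×-3 + -3×-4 = 3; y[2] = 3×-4 + -3×-3 + -5×-4 = 17; y[3] = -3×-4 + -5×-3 = 27; y[4] = -5×-4 = 20

[-12, 3, 17, 27, 20]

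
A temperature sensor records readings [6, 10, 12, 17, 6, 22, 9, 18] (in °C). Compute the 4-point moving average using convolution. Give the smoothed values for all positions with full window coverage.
4-point moving average kernel = [1, 1, 1, 1]. Apply in 'valid' mode (full window coverage): avg[0] = (6 + 10 + 12 + 17) / 4 = 11.25; avg[1] = (10 + 12 + 17 + 6) / 4 = 11.25; avg[2] = (12 + 17 + 6 + 22) / 4 = 14.25; avg[3] = (17 + 6 + 22 + 9) / 4 = 13.5; avg[4] = (6 + 22 + 9 + 18) / 4 = 13.75. Smoothed values: [11.25, 11.25, 14.25, 13.5, 13.75]

[11.25, 11.25, 14.25, 13.5, 13.75]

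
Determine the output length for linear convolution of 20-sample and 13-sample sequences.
Linear/full convolution length: m + n - 1 = 20 + 13 - 1 = 32

32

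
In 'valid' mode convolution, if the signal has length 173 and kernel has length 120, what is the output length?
'Valid' mode counts only positions where the kernel fully overlaps the signal: m - n + 1 = 173 - 120 + 1 = 54

54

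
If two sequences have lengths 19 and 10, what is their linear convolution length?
Linear/full convolution length: m + n - 1 = 19 + 10 - 1 = 28

28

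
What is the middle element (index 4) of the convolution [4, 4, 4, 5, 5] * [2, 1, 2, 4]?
Use y[k] = Σ_i a[i]·b[k-i] at k=4. y[4] = 4×4 + 4×2 + 5×1 + 5×2 = 39

39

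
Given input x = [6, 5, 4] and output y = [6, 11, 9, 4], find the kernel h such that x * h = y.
Output length 4 = len(x) + len(h) - 1 ⇒ len(h) = 2. Solve h forward using h[k] = (y[k] - Σ_{i≥1} x[i]·h[k-i]) / x[0]: h[0] = y[0] / x[0] = 6 / 6 = 1; h[1] = (y[1] - 5×1) / x[0] = (11 - 5×1) / 6 = 1. So h = [1, 1]. Forward-check [6, 5, 4] * [1, 1]: y[0] = 6×1 = 6; y[1] = 6×1 + 5×1 = 11; y[2] = 5×1 + 4×1 = 9; y[3] = 4×1 = 4 → [6, 11, 9, 4] ✓

[1, 1]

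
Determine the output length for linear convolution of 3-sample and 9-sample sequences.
Linear/full convolution length: m + n - 1 = 3 + 9 - 1 = 11

11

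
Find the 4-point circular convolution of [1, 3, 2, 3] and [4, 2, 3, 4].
Use y[k] = Σ_j u[j]·v[(k-j) mod 4]. y[0] = 1×4 + 3×4 + 2×3 + 3×2 = 28; y[1] = 1×2 + 3×4 + 2×4 + 3×3 = 31; y[2] = 1×3 + 3×2 + 2×4 + 3×4 = 29; y[3] = 1×4 + 3×3 + 2×2 + 3×4 = 29. Result: [28, 31, 29, 29]

[28, 31, 29, 29]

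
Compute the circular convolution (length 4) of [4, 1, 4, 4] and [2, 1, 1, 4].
Use y[k] = Σ_j x[j]·h[(k-j) mod 4]. y[0] = 4×2 + 1×4 + 4×1 + 4×1 = 20; y[1] = 4×1 + 1×2 + 4×4 + 4×1 = 26; y[2] = 4×1 + 1×1 + 4×2 + 4×4 = 29; y[3] = 4×4 + 1×1 + 4×1 + 4×2 = 29. Result: [20, 26, 29, 29]

[20, 26, 29, 29]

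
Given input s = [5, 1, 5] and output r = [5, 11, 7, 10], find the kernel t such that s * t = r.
Output length 4 = len(s) + len(t) - 1 ⇒ len(t) = 2. Solve t forward using t[k] = (r[k] - Σ_{i≥1} s[i]·t[k-i]) / s[0]: t[0] = r[0] / s[0] = 5 / 5 = 1; t[1] = (r[1] - 1×1) / s[0] = (11 - 1×1) / 5 = 2. So t = [1, 2]. Forward-check [5, 1, 5] * [1, 2]: r[0] = 5×1 = 5; r[1] = 5×2 + 1×1 = 11; r[2] = 1×2 + 5×1 = 7; r[3] = 5×2 = 10 → [5, 11, 7, 10] ✓

[1, 2]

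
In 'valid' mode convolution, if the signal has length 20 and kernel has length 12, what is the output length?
'Valid' mode counts only positions where the kernel fully overlaps the signal: m - n + 1 = 20 - 12 + 1 = 9

9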